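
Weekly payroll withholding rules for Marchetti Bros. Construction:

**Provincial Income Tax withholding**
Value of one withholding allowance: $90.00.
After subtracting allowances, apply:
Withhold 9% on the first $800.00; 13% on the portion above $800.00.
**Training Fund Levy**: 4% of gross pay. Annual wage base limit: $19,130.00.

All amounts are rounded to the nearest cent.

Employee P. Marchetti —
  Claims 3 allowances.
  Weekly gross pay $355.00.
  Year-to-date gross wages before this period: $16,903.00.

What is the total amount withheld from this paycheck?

$21.85

Provincial Income Tax: taxable = $355.00 − 3×$90.00 = $85.00
  9% × $85.00 = $7.65
Training Fund Levy: 4% × $355.00 = $14.20
Total: $7.65 + $14.20 = $21.85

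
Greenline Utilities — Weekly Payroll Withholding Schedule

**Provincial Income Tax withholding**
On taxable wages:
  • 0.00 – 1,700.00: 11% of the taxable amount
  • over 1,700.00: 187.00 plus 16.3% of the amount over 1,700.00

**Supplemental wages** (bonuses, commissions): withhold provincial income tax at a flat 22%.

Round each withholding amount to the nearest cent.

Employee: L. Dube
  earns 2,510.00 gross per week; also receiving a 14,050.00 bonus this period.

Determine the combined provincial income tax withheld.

Provincial Income Tax: taxable = 2,510.00
  187.00 + 16.3% × (2,510.00 − 1,700.00) = 187.00 + 16.3% × 810.00 = 319.03
Supplemental (22% flat on bonus): 22% × 14,050.00 = 3,091.00
Total provincial income tax: 319.03 + 3,091.00 = 3,410.03

3,410.03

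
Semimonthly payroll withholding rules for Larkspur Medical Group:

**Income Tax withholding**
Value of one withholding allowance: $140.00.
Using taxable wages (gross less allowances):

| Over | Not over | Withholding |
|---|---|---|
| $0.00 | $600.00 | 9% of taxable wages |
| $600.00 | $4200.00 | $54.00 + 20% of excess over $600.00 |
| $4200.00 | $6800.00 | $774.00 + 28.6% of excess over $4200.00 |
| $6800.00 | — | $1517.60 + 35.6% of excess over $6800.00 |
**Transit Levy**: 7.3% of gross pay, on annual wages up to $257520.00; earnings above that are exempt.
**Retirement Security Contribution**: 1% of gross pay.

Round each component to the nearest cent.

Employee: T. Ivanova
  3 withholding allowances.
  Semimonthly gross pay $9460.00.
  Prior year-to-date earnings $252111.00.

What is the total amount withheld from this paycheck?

$2804.50

Income Tax: taxable = $9460.00 − 3×$140.00 = $9040.00
  $1517.60 + 35.6% × ($9040.00 − $6800.00) = $1517.60 + 35.6% × $2240.00 = $2315.04
Transit Levy: cap $257520.00 − YTD $252111.00 = $5409.00 subject; 7.3% × $5409.00 = $394.86
Retirement Security Contribution: 1% × $9460.00 = $94.60
Total: $2315.04 + $394.86 + $94.60 = $2804.50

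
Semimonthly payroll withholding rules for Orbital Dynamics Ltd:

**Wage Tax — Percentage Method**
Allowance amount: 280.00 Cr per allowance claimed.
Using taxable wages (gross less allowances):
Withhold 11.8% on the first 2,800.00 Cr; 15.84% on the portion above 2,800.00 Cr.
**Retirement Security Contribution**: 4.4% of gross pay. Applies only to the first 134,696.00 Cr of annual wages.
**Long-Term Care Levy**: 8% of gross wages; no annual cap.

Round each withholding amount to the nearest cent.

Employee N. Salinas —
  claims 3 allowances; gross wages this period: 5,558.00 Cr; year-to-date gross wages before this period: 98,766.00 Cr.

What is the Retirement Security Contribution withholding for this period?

244.55 Cr

Retirement Security Contribution: 4.4% × 5,558.00 Cr = 244.55 Cr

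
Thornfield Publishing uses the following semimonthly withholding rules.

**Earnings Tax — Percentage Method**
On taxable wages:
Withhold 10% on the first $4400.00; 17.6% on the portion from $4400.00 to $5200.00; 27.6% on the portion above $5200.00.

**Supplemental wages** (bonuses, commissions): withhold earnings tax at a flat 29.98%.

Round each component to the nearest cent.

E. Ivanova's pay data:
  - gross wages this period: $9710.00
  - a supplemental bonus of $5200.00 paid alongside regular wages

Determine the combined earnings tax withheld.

$3384.52

Earnings Tax: taxable = $9710.00
  $580.80 + 27.6% × ($9710.00 − $5200.00) = $580.80 + 27.6% × $4510.00 = $1825.56
Supplemental (29.98% flat on bonus): 29.98% × $5200.00 = $1558.96
Total earnings tax: $1825.56 + $1558.96 = $3384.52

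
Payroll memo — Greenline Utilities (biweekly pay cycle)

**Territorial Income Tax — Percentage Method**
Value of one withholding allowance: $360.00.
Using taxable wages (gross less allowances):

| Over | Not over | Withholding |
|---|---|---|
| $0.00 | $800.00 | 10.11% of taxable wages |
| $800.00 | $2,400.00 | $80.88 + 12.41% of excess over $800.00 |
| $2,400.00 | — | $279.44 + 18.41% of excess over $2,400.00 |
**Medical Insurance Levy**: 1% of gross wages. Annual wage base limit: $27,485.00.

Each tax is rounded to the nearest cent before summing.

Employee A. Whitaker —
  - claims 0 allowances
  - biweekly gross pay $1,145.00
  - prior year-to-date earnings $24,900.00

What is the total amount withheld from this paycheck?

Territorial Income Tax: taxable = $1,145.00
  $80.88 + 12.41% × ($1,145.00 − $800.00) = $80.88 + 12.41% × $345.00 = $123.69
Medical Insurance Levy: 1% × $1,145.00 = $11.45
Total: $123.69 + $11.45 = $135.14

$135.14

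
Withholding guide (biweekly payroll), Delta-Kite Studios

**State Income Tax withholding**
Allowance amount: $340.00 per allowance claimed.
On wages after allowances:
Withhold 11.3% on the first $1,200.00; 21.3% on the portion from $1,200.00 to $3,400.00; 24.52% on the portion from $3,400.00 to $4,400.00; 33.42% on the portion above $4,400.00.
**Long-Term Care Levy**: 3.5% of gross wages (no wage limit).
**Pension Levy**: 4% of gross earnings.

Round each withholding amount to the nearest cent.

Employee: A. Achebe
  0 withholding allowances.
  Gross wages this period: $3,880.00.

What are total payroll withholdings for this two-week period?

State Income Tax: taxable = $3,880.00
  $604.20 + 24.52% × ($3,880.00 − $3,400.00) = $604.20 + 24.52% × $480.00 = $721.90
Long-Term Care Levy: 3.5% × $3,880.00 = $135.80
Pension Levy: 4% × $3,880.00 = $155.20
Total: $721.90 + $135.80 + $155.20 = $1,012.90

$1,012.90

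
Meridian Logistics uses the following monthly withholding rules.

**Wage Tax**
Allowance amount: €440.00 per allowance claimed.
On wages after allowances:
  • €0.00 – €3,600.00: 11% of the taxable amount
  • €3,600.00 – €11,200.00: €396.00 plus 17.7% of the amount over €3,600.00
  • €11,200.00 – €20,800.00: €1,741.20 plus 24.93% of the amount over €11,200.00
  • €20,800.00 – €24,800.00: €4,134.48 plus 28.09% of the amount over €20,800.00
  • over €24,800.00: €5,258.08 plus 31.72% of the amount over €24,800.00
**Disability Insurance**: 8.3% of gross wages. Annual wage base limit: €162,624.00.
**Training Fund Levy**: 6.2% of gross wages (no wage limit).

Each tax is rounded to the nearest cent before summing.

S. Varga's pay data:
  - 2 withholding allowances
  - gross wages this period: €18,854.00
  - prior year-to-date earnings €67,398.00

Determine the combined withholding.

Wage Tax: taxable = €18,854.00 − 2×€440.00 = €17,974.00
  €1,741.20 + 24.93% × (€17,974.00 − €11,200.00) = €1,741.20 + 24.93% × €6,774.00 = €3,429.96
Disability Insurance: 8.3% × €18,854.00 = €1,564.88
Training Fund Levy: 6.2% × €18,854.00 = €1,168.95
Total: €3,429.96 + €1,564.88 + €1,168.95 = €6,163.79

€6,163.79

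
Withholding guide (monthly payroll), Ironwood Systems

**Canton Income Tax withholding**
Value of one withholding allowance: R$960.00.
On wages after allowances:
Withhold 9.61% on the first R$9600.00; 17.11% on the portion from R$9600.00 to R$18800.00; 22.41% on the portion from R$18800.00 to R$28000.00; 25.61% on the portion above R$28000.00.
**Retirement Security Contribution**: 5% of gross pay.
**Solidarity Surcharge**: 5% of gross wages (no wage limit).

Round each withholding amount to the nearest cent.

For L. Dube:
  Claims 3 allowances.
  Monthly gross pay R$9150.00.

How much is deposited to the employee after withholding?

Canton Income Tax: taxable = R$9150.00 − 3×R$960.00 = R$6270.00
  9.61% × R$6270.00 = R$602.55
Retirement Security Contribution: 5% × R$9150.00 = R$457.50
Solidarity Surcharge: 5% × R$9150.00 = R$457.50
Total withheld: R$602.55 + R$457.50 + R$457.50 = R$1517.55
Net pay: R$9150.00 − R$1517.55 = R$7632.45

R$7632.45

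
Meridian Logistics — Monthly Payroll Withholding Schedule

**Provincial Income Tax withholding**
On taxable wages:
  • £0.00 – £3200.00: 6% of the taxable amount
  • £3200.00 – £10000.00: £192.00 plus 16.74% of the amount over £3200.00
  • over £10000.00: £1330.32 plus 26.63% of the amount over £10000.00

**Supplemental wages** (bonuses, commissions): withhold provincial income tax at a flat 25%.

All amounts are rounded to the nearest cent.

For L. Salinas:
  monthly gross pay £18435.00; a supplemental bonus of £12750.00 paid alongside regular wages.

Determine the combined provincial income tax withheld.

Provincial Income Tax: taxable = £18435.00
  £1330.32 + 26.63% × (£18435.00 − £10000.00) = £1330.32 + 26.63% × £8435.00 = £3576.56
Supplemental (25% flat on bonus): 25% × £12750.00 = £3187.50
Total provincial income tax: £3576.56 + £3187.50 = £6764.06

£6764.06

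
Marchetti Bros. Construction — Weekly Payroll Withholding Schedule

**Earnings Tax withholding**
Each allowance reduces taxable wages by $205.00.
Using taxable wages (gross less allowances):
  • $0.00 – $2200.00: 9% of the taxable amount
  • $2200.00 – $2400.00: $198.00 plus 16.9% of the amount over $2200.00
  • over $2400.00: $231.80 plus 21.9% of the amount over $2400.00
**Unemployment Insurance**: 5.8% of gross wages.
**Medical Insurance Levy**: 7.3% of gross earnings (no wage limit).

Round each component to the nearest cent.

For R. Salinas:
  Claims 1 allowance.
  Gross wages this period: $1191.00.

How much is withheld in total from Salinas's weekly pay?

$244.76

Earnings Tax: taxable = $1191.00 − 1×$205.00 = $986.00
  9% × $986.00 = $88.74
Unemployment Insurance: 5.8% × $1191.00 = $69.08
Medical Insurance Levy: 7.3% × $1191.00 = $86.94
Total: $88.74 + $69.08 + $86.94 = $244.76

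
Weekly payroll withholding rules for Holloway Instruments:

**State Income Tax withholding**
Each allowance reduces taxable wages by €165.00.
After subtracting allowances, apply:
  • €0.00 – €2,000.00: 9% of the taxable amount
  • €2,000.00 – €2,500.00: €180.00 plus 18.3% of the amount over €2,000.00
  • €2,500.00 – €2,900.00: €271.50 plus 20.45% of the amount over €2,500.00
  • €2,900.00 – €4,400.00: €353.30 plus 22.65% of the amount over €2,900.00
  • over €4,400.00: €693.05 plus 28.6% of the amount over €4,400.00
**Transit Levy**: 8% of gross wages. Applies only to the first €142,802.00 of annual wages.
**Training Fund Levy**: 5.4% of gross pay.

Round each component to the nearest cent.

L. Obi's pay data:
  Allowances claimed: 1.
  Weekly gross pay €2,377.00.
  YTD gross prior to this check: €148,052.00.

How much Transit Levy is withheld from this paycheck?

Transit Levy: YTD €148,052.00 ≥ cap €142,802.00 → €0.00

€0.00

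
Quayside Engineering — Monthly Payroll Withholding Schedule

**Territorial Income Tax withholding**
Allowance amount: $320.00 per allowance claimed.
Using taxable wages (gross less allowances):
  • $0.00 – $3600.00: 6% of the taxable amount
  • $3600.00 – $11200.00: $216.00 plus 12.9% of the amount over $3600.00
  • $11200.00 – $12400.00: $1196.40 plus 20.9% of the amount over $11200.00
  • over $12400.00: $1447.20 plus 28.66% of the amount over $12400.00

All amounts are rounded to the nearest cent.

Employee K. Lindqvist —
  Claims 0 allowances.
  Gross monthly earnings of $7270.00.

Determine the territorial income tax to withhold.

$689.43

Territorial Income Tax: taxable = $7270.00
  $216.00 + 12.9% × ($7270.00 − $3600.00) = $216.00 + 12.9% × $3670.00 = $689.43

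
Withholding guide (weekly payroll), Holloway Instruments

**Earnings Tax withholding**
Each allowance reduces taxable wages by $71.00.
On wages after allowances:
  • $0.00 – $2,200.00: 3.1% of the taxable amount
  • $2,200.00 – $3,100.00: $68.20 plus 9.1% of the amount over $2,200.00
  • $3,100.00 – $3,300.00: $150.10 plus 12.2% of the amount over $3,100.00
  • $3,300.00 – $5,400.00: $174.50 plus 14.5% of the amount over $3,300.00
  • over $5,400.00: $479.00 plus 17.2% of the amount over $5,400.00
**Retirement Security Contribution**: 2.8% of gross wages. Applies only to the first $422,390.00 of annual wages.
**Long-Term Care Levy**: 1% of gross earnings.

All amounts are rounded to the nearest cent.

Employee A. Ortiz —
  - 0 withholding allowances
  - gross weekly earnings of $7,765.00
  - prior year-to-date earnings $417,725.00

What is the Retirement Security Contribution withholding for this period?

Retirement Security Contribution: cap $422,390.00 − YTD $417,725.00 = $4,665.00 subject; 2.8% × $4,665.00 = $130.62

$130.62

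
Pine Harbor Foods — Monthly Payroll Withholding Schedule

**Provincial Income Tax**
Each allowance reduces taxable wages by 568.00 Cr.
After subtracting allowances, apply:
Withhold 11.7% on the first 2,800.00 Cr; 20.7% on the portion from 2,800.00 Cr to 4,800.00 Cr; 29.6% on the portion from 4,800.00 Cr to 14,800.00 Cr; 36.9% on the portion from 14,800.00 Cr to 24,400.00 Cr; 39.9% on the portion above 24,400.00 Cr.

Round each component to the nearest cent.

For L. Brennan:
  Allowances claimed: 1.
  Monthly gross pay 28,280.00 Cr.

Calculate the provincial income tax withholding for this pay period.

8,565.49 Cr

Provincial Income Tax: taxable = 28,280.00 Cr − 1×568.00 Cr = 27,712.00 Cr
  7,244.00 Cr + 39.9% × (27,712.00 Cr − 24,400.00 Cr) = 7,244.00 Cr + 39.9% × 3,312.00 Cr = 8,565.49 Cr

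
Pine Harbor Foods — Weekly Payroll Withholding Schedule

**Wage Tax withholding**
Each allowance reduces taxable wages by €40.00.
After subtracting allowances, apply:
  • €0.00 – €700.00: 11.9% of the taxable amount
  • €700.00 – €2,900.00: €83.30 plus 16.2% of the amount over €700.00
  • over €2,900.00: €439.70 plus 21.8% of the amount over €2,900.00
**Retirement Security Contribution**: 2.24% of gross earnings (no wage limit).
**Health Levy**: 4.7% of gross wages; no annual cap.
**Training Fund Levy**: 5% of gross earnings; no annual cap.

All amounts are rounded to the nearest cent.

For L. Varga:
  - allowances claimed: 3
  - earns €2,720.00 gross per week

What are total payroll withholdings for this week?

€715.87

Wage Tax: taxable = €2,720.00 − 3×€40.00 = €2,600.00
  €83.30 + 16.2% × (€2,600.00 − €700.00) = €83.30 + 16.2% × €1,900.00 = €391.10
Retirement Security Contribution: 2.24% × €2,720.00 = €60.93
Health Levy: 4.7% × €2,720.00 = €127.84
Training Fund Levy: 5% × €2,720.00 = €136.00
Total: €391.10 + €60.93 + €127.84 + €136.00 = €715.87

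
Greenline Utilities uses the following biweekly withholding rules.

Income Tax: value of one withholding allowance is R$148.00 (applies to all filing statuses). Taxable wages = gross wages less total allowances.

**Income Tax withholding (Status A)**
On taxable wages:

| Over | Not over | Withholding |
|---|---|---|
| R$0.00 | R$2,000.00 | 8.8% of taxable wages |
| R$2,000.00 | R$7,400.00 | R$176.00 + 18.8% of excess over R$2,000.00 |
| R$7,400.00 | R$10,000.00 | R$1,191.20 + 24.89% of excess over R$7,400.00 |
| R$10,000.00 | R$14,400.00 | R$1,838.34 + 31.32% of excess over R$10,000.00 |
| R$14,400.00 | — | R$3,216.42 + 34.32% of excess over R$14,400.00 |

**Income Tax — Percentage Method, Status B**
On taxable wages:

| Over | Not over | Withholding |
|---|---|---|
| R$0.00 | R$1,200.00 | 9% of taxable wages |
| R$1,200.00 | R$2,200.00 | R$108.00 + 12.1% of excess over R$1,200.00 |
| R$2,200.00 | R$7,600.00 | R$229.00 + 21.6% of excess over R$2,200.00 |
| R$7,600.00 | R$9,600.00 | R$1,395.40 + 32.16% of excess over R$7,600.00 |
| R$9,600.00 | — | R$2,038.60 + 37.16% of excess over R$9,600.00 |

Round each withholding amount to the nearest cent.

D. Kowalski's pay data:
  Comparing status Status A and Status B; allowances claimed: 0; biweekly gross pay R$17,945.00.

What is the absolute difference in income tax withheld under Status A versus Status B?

Income Tax (Status A): taxable = R$17,945.00
  R$3,216.42 + 34.32% × (R$17,945.00 − R$14,400.00) = R$3,216.42 + 34.32% × R$3,545.00 = R$4,433.06
Income Tax (Status B): taxable = R$17,945.00
  R$2,038.60 + 37.16% × (R$17,945.00 − R$9,600.00) = R$2,038.60 + 37.16% × R$8,345.00 = R$5,139.60
Difference: |R$4,433.06 − R$5,139.60| = R$706.54 (higher under Status B)

R$706.54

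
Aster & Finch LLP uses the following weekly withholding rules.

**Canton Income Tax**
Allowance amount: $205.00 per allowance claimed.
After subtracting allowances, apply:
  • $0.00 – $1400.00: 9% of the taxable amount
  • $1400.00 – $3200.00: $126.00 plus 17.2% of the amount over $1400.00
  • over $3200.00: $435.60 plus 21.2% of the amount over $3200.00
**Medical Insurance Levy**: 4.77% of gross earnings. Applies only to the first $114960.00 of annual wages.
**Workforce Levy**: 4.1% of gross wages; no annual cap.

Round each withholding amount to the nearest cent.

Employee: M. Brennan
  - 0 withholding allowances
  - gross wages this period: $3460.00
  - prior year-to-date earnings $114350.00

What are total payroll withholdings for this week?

Canton Income Tax: taxable = $3460.00
  $435.60 + 21.2% × ($3460.00 − $3200.00) = $435.60 + 21.2% × $260.00 = $490.72
Medical Insurance Levy: cap $114960.00 − YTD $114350.00 = $610.00 subject; 4.77% × $610.00 = $29.10
Workforce Levy: 4.1% × $3460.00 = $141.86
Total: $490.72 + $29.10 + $141.86 = $661.68

$661.68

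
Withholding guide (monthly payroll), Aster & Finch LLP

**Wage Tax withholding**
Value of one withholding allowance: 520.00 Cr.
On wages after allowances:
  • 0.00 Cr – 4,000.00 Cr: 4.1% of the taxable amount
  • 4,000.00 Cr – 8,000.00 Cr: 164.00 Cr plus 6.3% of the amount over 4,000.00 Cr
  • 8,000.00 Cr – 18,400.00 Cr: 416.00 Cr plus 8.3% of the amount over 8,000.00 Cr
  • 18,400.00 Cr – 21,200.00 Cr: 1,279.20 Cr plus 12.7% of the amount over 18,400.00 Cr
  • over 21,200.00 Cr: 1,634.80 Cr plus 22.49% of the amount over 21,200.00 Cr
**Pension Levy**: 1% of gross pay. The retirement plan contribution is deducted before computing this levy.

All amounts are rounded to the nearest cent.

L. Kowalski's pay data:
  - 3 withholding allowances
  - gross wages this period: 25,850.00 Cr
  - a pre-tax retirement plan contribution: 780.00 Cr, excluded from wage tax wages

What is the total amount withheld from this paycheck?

2,405.02 Cr

Wage Tax: taxable = 25,850.00 Cr − 780.00 Cr − 3×520.00 Cr = 23,510.00 Cr
  1,634.80 Cr + 22.49% × (23,510.00 Cr − 21,200.00 Cr) = 1,634.80 Cr + 22.49% × 2,310.00 Cr = 2,154.32 Cr
Pension Levy: 1% × 25,070.00 Cr = 250.70 Cr
Total: 2,154.32 Cr + 250.70 Cr = 2,405.02 Cr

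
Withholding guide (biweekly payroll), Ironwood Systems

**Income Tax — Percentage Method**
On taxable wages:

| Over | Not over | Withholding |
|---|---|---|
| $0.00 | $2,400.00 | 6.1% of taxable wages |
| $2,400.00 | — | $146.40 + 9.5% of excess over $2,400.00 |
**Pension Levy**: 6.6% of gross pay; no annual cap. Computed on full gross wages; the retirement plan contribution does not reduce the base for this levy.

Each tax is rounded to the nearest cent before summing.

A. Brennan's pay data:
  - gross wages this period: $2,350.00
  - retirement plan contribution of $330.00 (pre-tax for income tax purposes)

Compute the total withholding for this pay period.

$278.32

Income Tax: taxable = $2,350.00 − $330.00 = $2,020.00
  6.1% × $2,020.00 = $123.22
Pension Levy: 6.6% × $2,350.00 = $155.10
Total: $123.22 + $155.10 = $278.32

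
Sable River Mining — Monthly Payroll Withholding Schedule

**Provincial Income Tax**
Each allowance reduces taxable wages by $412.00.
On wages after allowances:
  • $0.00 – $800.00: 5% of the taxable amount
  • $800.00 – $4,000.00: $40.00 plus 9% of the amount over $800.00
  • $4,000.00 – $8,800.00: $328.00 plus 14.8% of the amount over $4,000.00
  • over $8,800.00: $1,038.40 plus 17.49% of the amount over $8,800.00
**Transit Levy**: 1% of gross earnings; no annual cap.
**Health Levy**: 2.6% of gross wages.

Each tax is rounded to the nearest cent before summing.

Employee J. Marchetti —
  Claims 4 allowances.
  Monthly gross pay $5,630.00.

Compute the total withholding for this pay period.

Provincial Income Tax: taxable = $5,630.00 − 4×$412.00 = $3,982.00
  $40.00 + 9% × ($3,982.00 − $800.00) = $40.00 + 9% × $3,182.00 = $326.38
Transit Levy: 1% × $5,630.00 = $56.30
Health Levy: 2.6% × $5,630.00 = $146.38
Total: $326.38 + $56.30 + $146.38 = $529.06

$529.06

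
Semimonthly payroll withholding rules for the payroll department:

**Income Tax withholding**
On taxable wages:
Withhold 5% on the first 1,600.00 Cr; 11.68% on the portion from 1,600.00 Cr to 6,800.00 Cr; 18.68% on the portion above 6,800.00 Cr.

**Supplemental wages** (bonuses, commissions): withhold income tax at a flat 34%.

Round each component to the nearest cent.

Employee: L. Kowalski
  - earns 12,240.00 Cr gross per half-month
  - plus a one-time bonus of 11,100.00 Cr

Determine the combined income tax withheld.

Income Tax: taxable = 12,240.00 Cr
  687.36 Cr + 18.68% × (12,240.00 Cr − 6,800.00 Cr) = 687.36 Cr + 18.68% × 5,440.00 Cr = 1,703.55 Cr
Supplemental (34% flat on bonus): 34% × 11,100.00 Cr = 3,774.00 Cr
Total income tax: 1,703.55 Cr + 3,774.00 Cr = 5,477.55 Cr

5,477.55 Cr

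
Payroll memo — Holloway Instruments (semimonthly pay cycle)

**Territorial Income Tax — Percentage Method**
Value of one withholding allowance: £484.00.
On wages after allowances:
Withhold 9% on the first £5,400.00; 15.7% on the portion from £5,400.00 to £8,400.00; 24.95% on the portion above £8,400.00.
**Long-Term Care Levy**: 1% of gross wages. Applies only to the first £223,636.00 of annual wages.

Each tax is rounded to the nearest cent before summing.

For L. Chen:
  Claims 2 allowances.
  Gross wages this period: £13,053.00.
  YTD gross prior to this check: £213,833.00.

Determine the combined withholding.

Territorial Income Tax: taxable = £13,053.00 − 2×£484.00 = £12,085.00
  £957.00 + 24.95% × (£12,085.00 − £8,400.00) = £957.00 + 24.95% × £3,685.00 = £1,876.41
Long-Term Care Levy: cap £223,636.00 − YTD £213,833.00 = £9,803.00 subject; 1% × £9,803.00 = £98.03
Total: £1,876.41 + £98.03 = £1,974.44

£1,974.44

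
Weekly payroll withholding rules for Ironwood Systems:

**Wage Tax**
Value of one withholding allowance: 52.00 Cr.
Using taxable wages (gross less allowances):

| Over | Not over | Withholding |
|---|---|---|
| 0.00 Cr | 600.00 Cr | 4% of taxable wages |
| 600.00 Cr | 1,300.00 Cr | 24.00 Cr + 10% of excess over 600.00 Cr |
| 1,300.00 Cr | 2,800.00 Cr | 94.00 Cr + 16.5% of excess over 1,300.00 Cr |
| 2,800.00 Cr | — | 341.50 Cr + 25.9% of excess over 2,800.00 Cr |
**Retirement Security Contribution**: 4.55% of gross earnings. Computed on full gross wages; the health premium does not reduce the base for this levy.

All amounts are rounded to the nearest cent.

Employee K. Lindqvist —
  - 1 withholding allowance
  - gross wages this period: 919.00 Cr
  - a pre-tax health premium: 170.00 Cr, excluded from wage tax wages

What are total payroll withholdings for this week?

75.51 Cr

Wage Tax: taxable = 919.00 Cr − 170.00 Cr − 1×52.00 Cr = 697.00 Cr
  24.00 Cr + 10% × (697.00 Cr − 600.00 Cr) = 24.00 Cr + 10% × 97.00 Cr = 33.70 Cr
Retirement Security Contribution: 4.55% × 919.00 Cr = 41.81 Cr
Total: 33.70 Cr + 41.81 Cr = 75.51 Cr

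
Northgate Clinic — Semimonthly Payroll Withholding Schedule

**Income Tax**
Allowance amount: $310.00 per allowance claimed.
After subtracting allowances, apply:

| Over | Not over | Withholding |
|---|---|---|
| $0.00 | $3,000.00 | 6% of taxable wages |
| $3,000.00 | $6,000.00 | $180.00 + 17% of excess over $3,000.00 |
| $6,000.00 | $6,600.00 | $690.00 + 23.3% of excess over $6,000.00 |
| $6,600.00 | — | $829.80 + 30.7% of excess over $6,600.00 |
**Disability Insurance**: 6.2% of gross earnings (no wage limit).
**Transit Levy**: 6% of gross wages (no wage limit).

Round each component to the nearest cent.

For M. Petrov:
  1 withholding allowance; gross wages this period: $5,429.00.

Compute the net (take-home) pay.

$4,226.43

Income Tax: taxable = $5,429.00 − 1×$310.00 = $5,119.00
  $180.00 + 17% × ($5,119.00 − $3,000.00) = $180.00 + 17% × $2,119.00 = $540.23
Disability Insurance: 6.2% × $5,429.00 = $336.60
Transit Levy: 6% × $5,429.00 = $325.74
Total withheld: $540.23 + $336.60 + $325.74 = $1,202.57
Net pay: $5,429.00 − $1,202.57 = $4,226.43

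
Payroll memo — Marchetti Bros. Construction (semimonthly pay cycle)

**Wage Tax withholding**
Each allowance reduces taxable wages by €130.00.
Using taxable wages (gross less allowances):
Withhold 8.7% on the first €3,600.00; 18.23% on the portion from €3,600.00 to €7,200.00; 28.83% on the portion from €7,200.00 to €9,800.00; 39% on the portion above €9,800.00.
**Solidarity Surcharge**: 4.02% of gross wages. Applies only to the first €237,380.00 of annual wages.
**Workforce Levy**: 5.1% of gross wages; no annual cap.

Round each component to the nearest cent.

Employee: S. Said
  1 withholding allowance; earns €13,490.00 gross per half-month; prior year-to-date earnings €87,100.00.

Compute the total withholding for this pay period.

€4,337.75

Wage Tax: taxable = €13,490.00 − 1×€130.00 = €13,360.00
  €1,719.06 + 39% × (€13,360.00 − €9,800.00) = €1,719.06 + 39% × €3,560.00 = €3,107.46
Solidarity Surcharge: 4.02% × €13,490.00 = €542.30
Workforce Levy: 5.1% × €13,490.00 = €687.99
Total: €3,107.46 + €542.30 + €687.99 = €4,337.75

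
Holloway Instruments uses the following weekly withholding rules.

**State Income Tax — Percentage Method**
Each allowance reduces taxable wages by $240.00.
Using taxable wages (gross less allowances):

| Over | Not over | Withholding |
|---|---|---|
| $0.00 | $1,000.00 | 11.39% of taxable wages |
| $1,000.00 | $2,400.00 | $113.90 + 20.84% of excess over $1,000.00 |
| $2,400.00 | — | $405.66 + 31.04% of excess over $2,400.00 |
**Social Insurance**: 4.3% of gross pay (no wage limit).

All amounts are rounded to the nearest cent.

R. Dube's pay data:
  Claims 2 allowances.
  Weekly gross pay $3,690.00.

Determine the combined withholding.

State Income Tax: taxable = $3,690.00 − 2×$240.00 = $3,210.00
  $405.66 + 31.04% × ($3,210.00 − $2,400.00) = $405.66 + 31.04% × $810.00 = $657.08
Social Insurance: 4.3% × $3,690.00 = $158.67
Total: $657.08 + $158.67 = $815.75

$815.75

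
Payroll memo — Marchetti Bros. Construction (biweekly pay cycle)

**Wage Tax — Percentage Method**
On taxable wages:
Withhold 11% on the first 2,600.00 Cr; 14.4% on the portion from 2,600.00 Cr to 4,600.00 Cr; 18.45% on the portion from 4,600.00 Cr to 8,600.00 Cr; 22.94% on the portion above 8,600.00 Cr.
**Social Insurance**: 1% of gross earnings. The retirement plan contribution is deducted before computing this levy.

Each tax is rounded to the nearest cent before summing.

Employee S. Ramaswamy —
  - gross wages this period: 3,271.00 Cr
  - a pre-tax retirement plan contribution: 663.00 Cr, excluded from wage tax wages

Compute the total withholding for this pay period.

313.23 Cr

Wage Tax: taxable = 3,271.00 Cr − 663.00 Cr = 2,608.00 Cr
  286.00 Cr + 14.4% × (2,608.00 Cr − 2,600.00 Cr) = 286.00 Cr + 14.4% × 8.00 Cr = 287.15 Cr
Social Insurance: 1% × 2,608.00 Cr = 26.08 Cr
Total: 287.15 Cr + 26.08 Cr = 313.23 Cr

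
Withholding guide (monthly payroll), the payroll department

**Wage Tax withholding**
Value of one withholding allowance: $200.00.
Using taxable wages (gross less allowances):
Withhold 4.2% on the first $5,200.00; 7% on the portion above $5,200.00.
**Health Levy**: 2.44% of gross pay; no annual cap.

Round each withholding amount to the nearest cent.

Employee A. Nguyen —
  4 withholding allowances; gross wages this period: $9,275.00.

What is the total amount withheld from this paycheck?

Wage Tax: taxable = $9,275.00 − 4×$200.00 = $8,475.00
  $218.40 + 7% × ($8,475.00 − $5,200.00) = $218.40 + 7% × $3,275.00 = $447.65
Health Levy: 2.44% × $9,275.00 = $226.31
Total: $447.65 + $226.31 = $673.96

$673.96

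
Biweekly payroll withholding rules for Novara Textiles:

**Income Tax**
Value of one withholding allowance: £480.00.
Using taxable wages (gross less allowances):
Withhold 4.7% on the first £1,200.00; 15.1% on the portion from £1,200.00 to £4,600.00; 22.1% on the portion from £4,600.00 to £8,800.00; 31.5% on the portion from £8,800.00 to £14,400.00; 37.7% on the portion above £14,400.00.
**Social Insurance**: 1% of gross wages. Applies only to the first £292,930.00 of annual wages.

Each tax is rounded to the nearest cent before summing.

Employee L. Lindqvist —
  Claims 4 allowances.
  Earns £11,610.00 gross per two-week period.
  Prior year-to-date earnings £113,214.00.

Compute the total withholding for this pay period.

£1,894.45

Income Tax: taxable = £11,610.00 − 4×£480.00 = £9,690.00
  £1,498.00 + 31.5% × (£9,690.00 − £8,800.00) = £1,498.00 + 31.5% × £890.00 = £1,778.35
Social Insurance: 1% × £11,610.00 = £116.10
Total: £1,778.35 + £116.10 = £1,894.45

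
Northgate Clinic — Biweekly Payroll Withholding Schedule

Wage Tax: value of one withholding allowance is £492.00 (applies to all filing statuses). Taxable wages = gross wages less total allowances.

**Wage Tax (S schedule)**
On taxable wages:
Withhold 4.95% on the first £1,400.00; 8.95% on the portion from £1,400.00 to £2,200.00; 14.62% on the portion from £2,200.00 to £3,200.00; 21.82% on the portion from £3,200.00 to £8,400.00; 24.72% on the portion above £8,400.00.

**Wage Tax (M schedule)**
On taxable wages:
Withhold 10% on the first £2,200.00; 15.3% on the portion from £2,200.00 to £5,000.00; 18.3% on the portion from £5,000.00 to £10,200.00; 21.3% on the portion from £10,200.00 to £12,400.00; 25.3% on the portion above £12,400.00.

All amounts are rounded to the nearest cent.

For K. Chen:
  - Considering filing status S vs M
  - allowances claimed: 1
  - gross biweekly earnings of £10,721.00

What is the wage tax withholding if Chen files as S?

Wage Tax (S): taxable = £10,721.00 − 1×£492.00 = £10,229.00
  £1,421.74 + 24.72% × (£10,229.00 − £8,400.00) = £1,421.74 + 24.72% × £1,829.00 = £1,873.87

£1,873.87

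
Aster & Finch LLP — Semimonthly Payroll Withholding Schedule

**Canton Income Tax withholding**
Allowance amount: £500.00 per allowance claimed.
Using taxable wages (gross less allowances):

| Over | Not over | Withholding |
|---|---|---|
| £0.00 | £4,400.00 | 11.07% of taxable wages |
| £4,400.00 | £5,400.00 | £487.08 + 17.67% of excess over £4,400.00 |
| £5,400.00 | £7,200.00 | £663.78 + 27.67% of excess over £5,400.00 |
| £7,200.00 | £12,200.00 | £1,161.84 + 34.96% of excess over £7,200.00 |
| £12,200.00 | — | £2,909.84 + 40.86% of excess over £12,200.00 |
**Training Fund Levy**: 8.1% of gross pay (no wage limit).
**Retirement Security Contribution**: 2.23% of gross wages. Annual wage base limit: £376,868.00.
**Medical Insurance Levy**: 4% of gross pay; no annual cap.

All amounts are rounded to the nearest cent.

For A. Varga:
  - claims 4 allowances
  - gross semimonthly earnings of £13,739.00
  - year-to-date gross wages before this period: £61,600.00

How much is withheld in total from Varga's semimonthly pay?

Canton Income Tax: taxable = £13,739.00 − 4×£500.00 = £11,739.00
  £1,161.84 + 34.96% × (£11,739.00 − £7,200.00) = £1,161.84 + 34.96% × £4,539.00 = £2,748.67
Training Fund Levy: 8.1% × £13,739.00 = £1,112.86
Retirement Security Contribution: 2.23% × £13,739.00 = £306.38
Medical Insurance Levy: 4% × £13,739.00 = £549.56
Total: £2,748.67 + £1,112.86 + £306.38 + £549.56 = £4,717.47

£4,717.47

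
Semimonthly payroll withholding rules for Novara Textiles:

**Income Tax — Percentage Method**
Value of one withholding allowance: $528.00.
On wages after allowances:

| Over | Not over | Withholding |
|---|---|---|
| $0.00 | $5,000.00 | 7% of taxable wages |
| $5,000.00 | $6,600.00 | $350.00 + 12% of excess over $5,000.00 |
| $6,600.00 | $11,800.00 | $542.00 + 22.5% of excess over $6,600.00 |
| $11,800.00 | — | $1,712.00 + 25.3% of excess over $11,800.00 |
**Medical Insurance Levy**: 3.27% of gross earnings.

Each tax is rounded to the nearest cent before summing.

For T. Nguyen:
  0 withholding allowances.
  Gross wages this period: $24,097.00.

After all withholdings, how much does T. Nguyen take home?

$18,485.89

Income Tax: taxable = $24,097.00
  $1,712.00 + 25.3% × ($24,097.00 − $11,800.00) = $1,712.00 + 25.3% × $12,297.00 = $4,823.14
Medical Insurance Levy: 3.27% × $24,097.00 = $787.97
Total withheld: $4,823.14 + $787.97 = $5,611.11
Net pay: $24,097.00 − $5,611.11 = $18,485.89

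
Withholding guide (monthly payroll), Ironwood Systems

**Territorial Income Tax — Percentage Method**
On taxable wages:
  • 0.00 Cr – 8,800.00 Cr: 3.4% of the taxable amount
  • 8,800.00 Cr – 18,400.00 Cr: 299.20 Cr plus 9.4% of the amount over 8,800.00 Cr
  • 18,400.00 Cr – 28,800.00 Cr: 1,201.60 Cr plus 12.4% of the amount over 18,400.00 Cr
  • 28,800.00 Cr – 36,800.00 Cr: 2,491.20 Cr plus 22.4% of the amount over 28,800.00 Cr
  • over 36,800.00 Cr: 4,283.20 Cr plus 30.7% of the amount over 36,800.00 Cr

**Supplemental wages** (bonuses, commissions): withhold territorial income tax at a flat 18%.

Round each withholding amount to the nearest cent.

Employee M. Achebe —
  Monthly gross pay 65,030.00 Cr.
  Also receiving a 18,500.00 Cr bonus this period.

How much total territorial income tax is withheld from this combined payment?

Territorial Income Tax: taxable = 65,030.00 Cr
  4,283.20 Cr + 30.7% × (65,030.00 Cr − 36,800.00 Cr) = 4,283.20 Cr + 30.7% × 28,230.00 Cr = 12,949.81 Cr
Supplemental (18% flat on bonus): 18% × 18,500.00 Cr = 3,330.00 Cr
Total territorial income tax: 12,949.81 Cr + 3,330.00 Cr = 16,279.81 Cr

16,279.81 Cr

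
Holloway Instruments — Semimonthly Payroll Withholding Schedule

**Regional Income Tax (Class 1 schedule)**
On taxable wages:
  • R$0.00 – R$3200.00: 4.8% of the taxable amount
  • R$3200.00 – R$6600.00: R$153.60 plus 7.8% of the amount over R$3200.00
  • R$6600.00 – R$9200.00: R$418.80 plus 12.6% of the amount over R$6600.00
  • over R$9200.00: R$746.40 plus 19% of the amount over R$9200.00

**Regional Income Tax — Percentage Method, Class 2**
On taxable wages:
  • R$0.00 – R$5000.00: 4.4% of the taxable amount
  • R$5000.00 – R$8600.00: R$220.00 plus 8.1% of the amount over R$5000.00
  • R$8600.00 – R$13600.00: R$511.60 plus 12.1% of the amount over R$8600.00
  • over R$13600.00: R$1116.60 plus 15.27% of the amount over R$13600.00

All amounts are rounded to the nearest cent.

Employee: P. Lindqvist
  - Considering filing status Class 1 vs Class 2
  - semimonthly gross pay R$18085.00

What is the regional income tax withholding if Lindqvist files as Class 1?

R$2434.55

Regional Income Tax (Class 1): taxable = R$18085.00
  R$746.40 + 19% × (R$18085.00 − R$9200.00) = R$746.40 + 19% × R$8885.00 = R$2434.55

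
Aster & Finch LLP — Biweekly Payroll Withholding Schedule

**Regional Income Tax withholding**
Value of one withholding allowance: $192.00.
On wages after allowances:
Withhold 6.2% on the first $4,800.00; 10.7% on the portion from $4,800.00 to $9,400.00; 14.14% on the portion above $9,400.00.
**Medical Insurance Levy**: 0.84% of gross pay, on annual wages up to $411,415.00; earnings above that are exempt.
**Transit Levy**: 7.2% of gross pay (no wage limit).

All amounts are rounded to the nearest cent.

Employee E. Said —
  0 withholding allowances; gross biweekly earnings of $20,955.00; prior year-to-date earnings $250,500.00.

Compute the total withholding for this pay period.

Regional Income Tax: taxable = $20,955.00
  $789.80 + 14.14% × ($20,955.00 − $9,400.00) = $789.80 + 14.14% × $11,555.00 = $2,423.68
Medical Insurance Levy: 0.84% × $20,955.00 = $176.02
Transit Levy: 7.2% × $20,955.00 = $1,508.76
Total: $2,423.68 + $176.02 + $1,508.76 = $4,108.46

$4,108.46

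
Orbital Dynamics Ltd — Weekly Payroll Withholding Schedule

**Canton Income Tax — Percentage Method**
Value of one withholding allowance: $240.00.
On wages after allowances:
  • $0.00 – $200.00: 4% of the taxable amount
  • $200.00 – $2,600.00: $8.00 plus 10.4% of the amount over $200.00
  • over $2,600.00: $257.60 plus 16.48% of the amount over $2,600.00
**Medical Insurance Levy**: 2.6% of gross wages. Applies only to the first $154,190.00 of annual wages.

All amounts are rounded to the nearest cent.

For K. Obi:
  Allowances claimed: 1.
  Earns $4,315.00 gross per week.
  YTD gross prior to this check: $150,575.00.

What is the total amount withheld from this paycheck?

Canton Income Tax: taxable = $4,315.00 − 1×$240.00 = $4,075.00
  $257.60 + 16.48% × ($4,075.00 − $2,600.00) = $257.60 + 16.48% × $1,475.00 = $500.68
Medical Insurance Levy: cap $154,190.00 − YTD $150,575.00 = $3,615.00 subject; 2.6% × $3,615.00 = $93.99
Total: $500.68 + $93.99 = $594.67

$594.67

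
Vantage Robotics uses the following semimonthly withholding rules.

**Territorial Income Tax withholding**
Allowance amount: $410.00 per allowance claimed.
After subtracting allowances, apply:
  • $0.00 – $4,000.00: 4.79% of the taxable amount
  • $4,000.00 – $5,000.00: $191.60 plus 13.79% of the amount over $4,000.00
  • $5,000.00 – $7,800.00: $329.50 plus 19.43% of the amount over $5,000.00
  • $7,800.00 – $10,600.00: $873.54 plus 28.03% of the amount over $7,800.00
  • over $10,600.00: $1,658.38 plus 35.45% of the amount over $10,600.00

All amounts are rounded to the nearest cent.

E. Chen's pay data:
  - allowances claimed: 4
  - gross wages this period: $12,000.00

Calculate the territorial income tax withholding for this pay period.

$1,591.11

Territorial Income Tax: taxable = $12,000.00 − 4×$410.00 = $10,360.00
  $873.54 + 28.03% × ($10,360.00 − $7,800.00) = $873.54 + 28.03% × $2,560.00 = $1,591.11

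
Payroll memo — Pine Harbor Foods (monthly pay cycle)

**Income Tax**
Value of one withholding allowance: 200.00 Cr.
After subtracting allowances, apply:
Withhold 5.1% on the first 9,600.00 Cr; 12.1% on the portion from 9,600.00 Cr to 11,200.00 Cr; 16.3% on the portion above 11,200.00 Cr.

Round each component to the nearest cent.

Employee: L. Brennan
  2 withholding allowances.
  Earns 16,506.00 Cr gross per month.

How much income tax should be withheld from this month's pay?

Income Tax: taxable = 16,506.00 Cr − 2×200.00 Cr = 16,106.00 Cr
  683.20 Cr + 16.3% × (16,106.00 Cr − 11,200.00 Cr) = 683.20 Cr + 16.3% × 4,906.00 Cr = 1,482.88 Cr

1,482.88 Cr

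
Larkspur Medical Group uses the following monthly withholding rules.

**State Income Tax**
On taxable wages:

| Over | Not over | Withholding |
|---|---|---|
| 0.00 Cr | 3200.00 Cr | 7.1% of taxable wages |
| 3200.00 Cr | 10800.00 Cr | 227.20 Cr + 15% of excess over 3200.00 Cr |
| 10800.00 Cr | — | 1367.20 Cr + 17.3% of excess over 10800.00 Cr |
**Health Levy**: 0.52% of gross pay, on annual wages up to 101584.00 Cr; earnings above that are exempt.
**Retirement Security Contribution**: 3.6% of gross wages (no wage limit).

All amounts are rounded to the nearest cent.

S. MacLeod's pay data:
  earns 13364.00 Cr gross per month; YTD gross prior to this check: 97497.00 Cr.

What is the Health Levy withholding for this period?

21.25 Cr

Health Levy: cap 101584.00 Cr − YTD 97497.00 Cr = 4087.00 Cr subject; 0.52% × 4087.00 Cr = 21.25 Cr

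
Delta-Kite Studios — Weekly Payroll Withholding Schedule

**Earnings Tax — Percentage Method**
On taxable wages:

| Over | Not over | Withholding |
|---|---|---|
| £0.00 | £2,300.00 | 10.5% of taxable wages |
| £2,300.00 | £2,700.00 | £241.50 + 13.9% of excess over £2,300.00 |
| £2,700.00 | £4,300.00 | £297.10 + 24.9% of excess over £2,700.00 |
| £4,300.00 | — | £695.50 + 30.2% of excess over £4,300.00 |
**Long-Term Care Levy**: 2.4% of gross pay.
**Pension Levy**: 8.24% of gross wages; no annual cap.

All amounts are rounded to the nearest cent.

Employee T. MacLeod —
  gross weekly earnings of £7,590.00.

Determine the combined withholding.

£2,496.66

Earnings Tax: taxable = £7,590.00
  £695.50 + 30.2% × (£7,590.00 − £4,300.00) = £695.50 + 30.2% × £3,290.00 = £1,689.08
Long-Term Care Levy: 2.4% × £7,590.00 = £182.16
Pension Levy: 8.24% × £7,590.00 = £625.42
Total: £1,689.08 + £182.16 + £625.42 = £2,496.66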